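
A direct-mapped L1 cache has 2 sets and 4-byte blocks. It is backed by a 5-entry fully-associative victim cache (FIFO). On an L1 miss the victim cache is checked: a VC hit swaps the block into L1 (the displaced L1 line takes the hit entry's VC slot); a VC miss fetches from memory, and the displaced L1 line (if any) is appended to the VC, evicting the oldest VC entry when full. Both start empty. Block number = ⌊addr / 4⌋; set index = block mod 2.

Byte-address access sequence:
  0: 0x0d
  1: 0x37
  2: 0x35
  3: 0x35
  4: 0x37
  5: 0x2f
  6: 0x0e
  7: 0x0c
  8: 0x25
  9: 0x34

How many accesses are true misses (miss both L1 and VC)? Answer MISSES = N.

MISSES = 4

  [0] addr=0xd blk=3 s=1: MISS | VC []
  [1] addr=0x37 blk=13 s=1: MISS | VC [3]
  [2] addr=0x35 blk=13 s=1: L1-HIT | VC [3]
  [3] addr=0x35 blk=13 s=1: L1-HIT | VC [3]
  [4] addr=0x37 blk=13 s=1: L1-HIT | VC [3]
  [5] addr=0x2f blk=11 s=1: MISS | VC [3, 13]
  [6] addr=0xe blk=3 s=1: VC-HIT | VC [11, 13]
  [7] addr=0xc blk=3 s=1: L1-HIT | VC [11, 13]
  [8] addr=0x25 blk=9 s=1: MISS | VC [11, 13, 3]
  [9] addr=0x34 blk=13 s=1: VC-HIT | VC [11, 9, 3]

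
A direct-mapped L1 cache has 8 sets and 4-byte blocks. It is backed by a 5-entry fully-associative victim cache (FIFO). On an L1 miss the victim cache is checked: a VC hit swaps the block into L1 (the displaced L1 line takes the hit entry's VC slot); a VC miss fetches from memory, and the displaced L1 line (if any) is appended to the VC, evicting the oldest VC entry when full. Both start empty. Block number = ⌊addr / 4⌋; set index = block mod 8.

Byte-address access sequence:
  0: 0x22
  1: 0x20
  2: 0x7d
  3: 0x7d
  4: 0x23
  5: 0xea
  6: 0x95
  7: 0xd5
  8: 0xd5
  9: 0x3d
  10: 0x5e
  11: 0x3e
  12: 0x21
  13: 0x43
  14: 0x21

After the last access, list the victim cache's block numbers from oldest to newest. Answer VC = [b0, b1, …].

0: 0x22 (blk 8, set 0) → MISS  vc=[]
1: 0x20 (blk 8, set 0) → L1-HIT  vc=[]
2: 0x7d (blk 31, set 7) → MISS  vc=[]
3: 0x7d (blk 31, set 7) → L1-HIT  vc=[]
4: 0x23 (blk 8, set 0) → L1-HIT  vc=[]
5: 0xea (blk 58, set 2) → MISS  vc=[]
6: 0x95 (blk 37, set 5) → MISS  vc=[]
7: 0xd5 (blk 53, set 5) → MISS  vc=[37]
8: 0xd5 (blk 53, set 5) → L1-HIT  vc=[37]
9: 0x3d (blk 15, set 7) → MISS  vc=[37, 31]
10: 0x5e (blk 23, set 7) → MISS  vc=[37, 31, 15]
11: 0x3e (blk 15, set 7) → VC-HIT  vc=[37, 31, 23]
12: 0x21 (blk 8, set 0) → L1-HIT  vc=[37, 31, 23]
13: 0x43 (blk 16, set 0) → MISS  vc=[37, 31, 23, 8]
14: 0x21 (blk 8, set 0) → VC-HIT  vc=[37, 31, 23, 16]

VC = [37, 31, 23, 16]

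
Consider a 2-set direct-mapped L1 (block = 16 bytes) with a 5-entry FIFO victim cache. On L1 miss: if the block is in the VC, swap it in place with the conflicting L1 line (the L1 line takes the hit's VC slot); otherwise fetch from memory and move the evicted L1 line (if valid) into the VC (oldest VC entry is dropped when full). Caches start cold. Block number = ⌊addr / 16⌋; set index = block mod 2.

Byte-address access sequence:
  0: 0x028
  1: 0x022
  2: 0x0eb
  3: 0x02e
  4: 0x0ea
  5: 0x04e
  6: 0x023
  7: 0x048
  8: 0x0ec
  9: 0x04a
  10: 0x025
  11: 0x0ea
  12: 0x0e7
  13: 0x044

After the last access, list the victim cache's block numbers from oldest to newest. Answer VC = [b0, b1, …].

VC = [14, 2]

0: 0x28 (blk 2, set 0) → MISS  vc=[]
1: 0x22 (blk 2, set 0) → L1-HIT  vc=[]
2: 0xeb (blk 14, set 0) → MISS  vc=[2]
3: 0x2e (blk 2, set 0) → VC-HIT  vc=[14]
4: 0xea (blk 14, set 0) → VC-HIT  vc=[2]
5: 0x4e (blk 4, set 0) → MISS  vc=[2, 14]
6: 0x23 (blk 2, set 0) → VC-HIT  vc=[4, 14]
7: 0x48 (blk 4, set 0) → VC-HIT  vc=[2, 14]
8: 0xec (blk 14, set 0) → VC-HIT  vc=[2, 4]
9: 0x4a (blk 4, set 0) → VC-HIT  vc=[2, 14]
10: 0x25 (blk 2, set 0) → VC-HIT  vc=[4, 14]
11: 0xea (blk 14, set 0) → VC-HIT  vc=[4, 2]
12: 0xe7 (blk 14, set 0) → L1-HIT  vc=[4, 2]
13: 0x44 (blk 4, set 0) → VC-HIT  vc=[14, 2]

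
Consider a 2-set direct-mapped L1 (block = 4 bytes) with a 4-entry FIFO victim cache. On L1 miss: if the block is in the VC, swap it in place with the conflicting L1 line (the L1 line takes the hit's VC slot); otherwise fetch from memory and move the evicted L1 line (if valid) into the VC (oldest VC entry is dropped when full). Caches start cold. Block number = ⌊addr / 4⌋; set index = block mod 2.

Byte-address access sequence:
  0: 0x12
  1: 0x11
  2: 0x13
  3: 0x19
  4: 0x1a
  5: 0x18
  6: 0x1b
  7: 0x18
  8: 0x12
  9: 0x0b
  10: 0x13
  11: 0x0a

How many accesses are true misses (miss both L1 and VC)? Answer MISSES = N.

MISSES = 3

0: 0x12 (blk 4, set 0) → MISS  vc=[]
1: 0x11 (blk 4, set 0) → L1-HIT  vc=[]
2: 0x13 (blk 4, set 0) → L1-HIT  vc=[]
3: 0x19 (blk 6, set 0) → MISS  vc=[4]
4: 0x1a (blk 6, set 0) → L1-HIT  vc=[4]
5: 0x18 (blk 6, set 0) → L1-HIT  vc=[4]
6: 0x1b (blk 6, set 0) → L1-HIT  vc=[4]
7: 0x18 (blk 6, set 0) → L1-HIT  vc=[4]
8: 0x12 (blk 4, set 0) → VC-HIT  vc=[6]
9: 0xb (blk 2, set 0) → MISS  vc=[6, 4]
10: 0x13 (blk 4, set 0) → VC-HIT  vc=[6, 2]
11: 0xa (blk 2, set 0) → VC-HIT  vc=[6, 4]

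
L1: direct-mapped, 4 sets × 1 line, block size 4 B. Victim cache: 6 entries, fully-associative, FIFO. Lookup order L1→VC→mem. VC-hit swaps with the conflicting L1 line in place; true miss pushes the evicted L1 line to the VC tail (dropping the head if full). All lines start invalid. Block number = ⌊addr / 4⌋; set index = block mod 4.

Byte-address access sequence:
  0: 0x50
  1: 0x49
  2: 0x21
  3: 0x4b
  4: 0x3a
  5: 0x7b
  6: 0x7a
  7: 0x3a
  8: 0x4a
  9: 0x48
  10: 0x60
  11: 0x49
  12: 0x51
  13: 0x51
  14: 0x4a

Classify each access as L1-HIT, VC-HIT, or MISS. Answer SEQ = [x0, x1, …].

SEQ = [MISS, MISS, MISS, L1-HIT, MISS, MISS, L1-HIT, VC-HIT, VC-HIT, L1-HIT, MISS, L1-HIT, VC-HIT, L1-HIT, L1-HIT]

0: 0x50 (blk 20, set 0) → MISS  vc=[]
1: 0x49 (blk 18, set 2) → MISS  vc=[]
2: 0x21 (blk 8, set 0) → MISS  vc=[20]
3: 0x4b (blk 18, set 2) → L1-HIT  vc=[20]
4: 0x3a (blk 14, set 2) → MISS  vc=[20, 18]
5: 0x7b (blk 30, set 2) → MISS  vc=[20, 18, 14]
6: 0x7a (blk 30, set 2) → L1-HIT  vc=[20, 18, 14]
7: 0x3a (blk 14, set 2) → VC-HIT  vc=[20, 18, 30]
8: 0x4a (blk 18, set 2) → VC-HIT  vc=[20, 14, 30]
9: 0x48 (blk 18, set 2) → L1-HIT  vc=[20, 14, 30]
10: 0x60 (blk 24, set 0) → MISS  vc=[20, 14, 30, 8]
11: 0x49 (blk 18, set 2) → L1-HIT  vc=[20, 14, 30, 8]
12: 0x51 (blk 20, set 0) → VC-HIT  vc=[24, 14, 30, 8]
13: 0x51 (blk 20, set 0) → L1-HIT  vc=[24, 14, 30, 8]
14: 0x4a (blk 18, set 2) → L1-HIT  vc=[24, 14, 30, 8]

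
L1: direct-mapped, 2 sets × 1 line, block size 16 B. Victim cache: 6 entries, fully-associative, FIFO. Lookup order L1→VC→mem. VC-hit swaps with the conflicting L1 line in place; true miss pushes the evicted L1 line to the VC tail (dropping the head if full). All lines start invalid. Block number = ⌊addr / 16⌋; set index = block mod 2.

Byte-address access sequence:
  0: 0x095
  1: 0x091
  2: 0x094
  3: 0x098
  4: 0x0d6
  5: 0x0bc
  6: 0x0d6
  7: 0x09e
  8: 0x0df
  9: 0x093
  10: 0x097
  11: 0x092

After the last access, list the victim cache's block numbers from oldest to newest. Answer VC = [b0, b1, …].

0: 0x95 (blk 9, set 1) → MISS  vc=[]
1: 0x91 (blk 9, set 1) → L1-HIT  vc=[]
2: 0x94 (blk 9, set 1) → L1-HIT  vc=[]
3: 0x98 (blk 9, set 1) → L1-HIT  vc=[]
4: 0xd6 (blk 13, set 1) → MISS  vc=[9]
5: 0xbc (blk 11, set 1) → MISS  vc=[9, 13]
6: 0xd6 (blk 13, set 1) → VC-HIT  vc=[9, 11]
7: 0x9e (blk 9, set 1) → VC-HIT  vc=[13, 11]
8: 0xdf (blk 13, set 1) → VC-HIT  vc=[9, 11]
9: 0x93 (blk 9, set 1) → VC-HIT  vc=[13, 11]
10: 0x97 (blk 9, set 1) → L1-HIT  vc=[13, 11]
11: 0x92 (blk 9, set 1) → L1-HIT  vc=[13, 11]

VC = [13, 11]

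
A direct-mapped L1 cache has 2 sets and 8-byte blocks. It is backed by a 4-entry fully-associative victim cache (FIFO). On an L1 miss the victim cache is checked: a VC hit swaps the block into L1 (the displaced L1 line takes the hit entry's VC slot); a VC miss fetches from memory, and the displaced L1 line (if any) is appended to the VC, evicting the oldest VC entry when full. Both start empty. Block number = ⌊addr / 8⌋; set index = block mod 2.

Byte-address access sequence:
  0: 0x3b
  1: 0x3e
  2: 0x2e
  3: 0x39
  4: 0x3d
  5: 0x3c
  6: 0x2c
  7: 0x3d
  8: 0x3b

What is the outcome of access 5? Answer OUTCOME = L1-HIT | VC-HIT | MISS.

0: 0x3b (blk 7, set 1) → MISS  vc=[]
1: 0x3e (blk 7, set 1) → L1-HIT  vc=[]
2: 0x2e (blk 5, set 1) → MISS  vc=[7]
3: 0x39 (blk 7, set 1) → VC-HIT  vc=[5]
4: 0x3d (blk 7, set 1) → L1-HIT  vc=[5]
5: 0x3c (blk 7, set 1) → L1-HIT  vc=[5]
6: 0x2c (blk 5, set 1) → VC-HIT  vc=[7]
7: 0x3d (blk 7, set 1) → VC-HIT  vc=[5]
8: 0x3b (blk 7, set 1) → L1-HIT  vc=[5]

OUTCOME = L1-HIT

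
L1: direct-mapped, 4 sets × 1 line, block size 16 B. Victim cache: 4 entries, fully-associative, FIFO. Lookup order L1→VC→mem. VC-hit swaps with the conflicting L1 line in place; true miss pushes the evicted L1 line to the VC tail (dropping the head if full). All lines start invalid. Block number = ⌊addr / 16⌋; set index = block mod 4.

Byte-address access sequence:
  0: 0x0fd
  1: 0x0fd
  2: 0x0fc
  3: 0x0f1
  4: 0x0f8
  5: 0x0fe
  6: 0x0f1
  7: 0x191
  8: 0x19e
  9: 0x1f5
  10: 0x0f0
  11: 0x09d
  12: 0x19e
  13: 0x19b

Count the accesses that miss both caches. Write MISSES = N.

#0 0xfd→b15/s3 MISS; vc=[]
#1 0xfd→b15/s3 L1-HIT; vc=[]
#2 0xfc→b15/s3 L1-HIT; vc=[]
#3 0xf1→b15/s3 L1-HIT; vc=[]
#4 0xf8→b15/s3 L1-HIT; vc=[]
#5 0xfe→b15/s3 L1-HIT; vc=[]
#6 0xf1→b15/s3 L1-HIT; vc=[]
#7 0x191→b25/s1 MISS; vc=[]
#8 0x19e→b25/s1 L1-HIT; vc=[]
#9 0x1f5→b31/s3 MISS; vc=[15]
#10 0xf0→b15/s3 VC-HIT; vc=[31]
#11 0x9d→b9/s1 MISS; vc=[31,25]
#12 0x19e→b25/s1 VC-HIT; vc=[31,9]
#13 0x19b→b25/s1 L1-HIT; vc=[31,9]

MISSES = 4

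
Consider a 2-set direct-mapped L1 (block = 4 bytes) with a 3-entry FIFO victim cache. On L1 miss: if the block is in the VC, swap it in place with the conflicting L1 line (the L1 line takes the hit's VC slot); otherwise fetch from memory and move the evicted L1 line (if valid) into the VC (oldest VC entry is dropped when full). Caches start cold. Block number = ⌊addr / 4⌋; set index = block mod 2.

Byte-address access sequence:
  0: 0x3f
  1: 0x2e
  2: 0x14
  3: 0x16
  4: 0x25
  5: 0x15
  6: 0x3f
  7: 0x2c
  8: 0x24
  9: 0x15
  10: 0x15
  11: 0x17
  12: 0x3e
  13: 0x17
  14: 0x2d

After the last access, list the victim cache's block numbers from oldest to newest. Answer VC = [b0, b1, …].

#0 0x3f→b15/s1 MISS; vc=[]
#1 0x2e→b11/s1 MISS; vc=[15]
#2 0x14→b5/s1 MISS; vc=[15,11]
#3 0x16→b5/s1 L1-HIT; vc=[15,11]
#4 0x25→b9/s1 MISS; vc=[15,11,5]
#5 0x15→b5/s1 VC-HIT; vc=[15,11,9]
#6 0x3f→b15/s1 VC-HIT; vc=[5,11,9]
#7 0x2c→b11/s1 VC-HIT; vc=[5,15,9]
#8 0x24→b9/s1 VC-HIT; vc=[5,15,11]
#9 0x15→b5/s1 VC-HIT; vc=[9,15,11]
#10 0x15→b5/s1 L1-HIT; vc=[9,15,11]
#11 0x17→b5/s1 L1-HIT; vc=[9,15,11]
#12 0x3e→b15/s1 VC-HIT; vc=[9,5,11]
#13 0x17→b5/s1 VC-HIT; vc=[9,15,11]
#14 0x2d→b11/s1 VC-HIT; vc=[9,15,5]

VC = [9, 15, 5]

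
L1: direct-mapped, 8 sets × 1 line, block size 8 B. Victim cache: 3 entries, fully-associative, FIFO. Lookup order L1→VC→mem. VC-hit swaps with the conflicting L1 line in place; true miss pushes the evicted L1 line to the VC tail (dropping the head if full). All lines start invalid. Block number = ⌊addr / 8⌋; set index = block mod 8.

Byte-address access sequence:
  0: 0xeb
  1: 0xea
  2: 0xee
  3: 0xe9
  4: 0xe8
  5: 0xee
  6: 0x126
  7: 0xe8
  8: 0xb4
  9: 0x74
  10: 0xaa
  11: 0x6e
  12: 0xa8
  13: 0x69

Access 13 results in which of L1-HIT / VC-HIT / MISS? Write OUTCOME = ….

OUTCOME = VC-HIT

  [0] addr=0xeb blk=29 s=5: MISS | VC []
  [1] addr=0xea blk=29 s=5: L1-HIT | VC []
  [2] addr=0xee blk=29 s=5: L1-HIT | VC []
  [3] addr=0xe9 blk=29 s=5: L1-HIT | VC []
  [4] addr=0xe8 blk=29 s=5: L1-HIT | VC []
  [5] addr=0xee blk=29 s=5: L1-HIT | VC []
  [6] addr=0x126 blk=36 s=4: MISS | VC []
  [7] addr=0xe8 blk=29 s=5: L1-HIT | VC []
  [8] addr=0xb4 blk=22 s=6: MISS | VC []
  [9] addr=0x74 blk=14 s=6: MISS | VC [22]
  [10] addr=0xaa blk=21 s=5: MISS | VC [22, 29]
  [11] addr=0x6e blk=13 s=5: MISS | VC [22, 29, 21]
  [12] addr=0xa8 blk=21 s=5: VC-HIT | VC [22, 29, 13]
  [13] addr=0x69 blk=13 s=5: VC-HIT | VC [22, 29, 21]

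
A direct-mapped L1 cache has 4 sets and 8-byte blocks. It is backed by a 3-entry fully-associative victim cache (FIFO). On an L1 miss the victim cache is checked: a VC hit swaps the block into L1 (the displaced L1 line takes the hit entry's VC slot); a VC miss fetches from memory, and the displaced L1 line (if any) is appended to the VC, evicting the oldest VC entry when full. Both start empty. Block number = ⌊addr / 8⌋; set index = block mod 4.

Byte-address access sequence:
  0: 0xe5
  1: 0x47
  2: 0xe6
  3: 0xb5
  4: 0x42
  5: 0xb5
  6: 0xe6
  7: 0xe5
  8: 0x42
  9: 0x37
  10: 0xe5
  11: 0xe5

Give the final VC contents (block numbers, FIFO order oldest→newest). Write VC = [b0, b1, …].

VC = [8, 22]

0: 0xe5 (blk 28, set 0) → MISS  vc=[]
1: 0x47 (blk 8, set 0) → MISS  vc=[28]
2: 0xe6 (blk 28, set 0) → VC-HIT  vc=[8]
3: 0xb5 (blk 22, set 2) → MISS  vc=[8]
4: 0x42 (blk 8, set 0) → VC-HIT  vc=[28]
5: 0xb5 (blk 22, set 2) → L1-HIT  vc=[28]
6: 0xe6 (blk 28, set 0) → VC-HIT  vc=[8]
7: 0xe5 (blk 28, set 0) → L1-HIT  vc=[8]
8: 0x42 (blk 8, set 0) → VC-HIT  vc=[28]
9: 0x37 (blk 6, set 2) → MISS  vc=[28, 22]
10: 0xe5 (blk 28, set 0) → VC-HIT  vc=[8, 22]
11: 0xe5 (blk 28, set 0) → L1-HIT  vc=[8, 22]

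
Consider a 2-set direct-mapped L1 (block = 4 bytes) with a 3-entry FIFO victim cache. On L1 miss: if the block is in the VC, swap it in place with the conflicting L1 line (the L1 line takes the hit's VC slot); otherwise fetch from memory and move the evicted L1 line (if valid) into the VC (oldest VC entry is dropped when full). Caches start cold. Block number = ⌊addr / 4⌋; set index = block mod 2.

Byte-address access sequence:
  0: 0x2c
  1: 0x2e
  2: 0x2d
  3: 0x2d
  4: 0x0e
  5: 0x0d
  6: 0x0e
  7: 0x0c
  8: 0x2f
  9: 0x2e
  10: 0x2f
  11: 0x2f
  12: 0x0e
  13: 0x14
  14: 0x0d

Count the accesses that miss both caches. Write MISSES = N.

MISSES = 3

  [0] addr=0x2c blk=11 s=1: MISS | VC []
  [1] addr=0x2e blk=11 s=1: L1-HIT | VC []
  [2] addr=0x2d blk=11 s=1: L1-HIT | VC []
  [3] addr=0x2d blk=11 s=1: L1-HIT | VC []
  [4] addr=0xe blk=3 s=1: MISS | VC [11]
  [5] addr=0xd blk=3 s=1: L1-HIT | VC [11]
  [6] addr=0xe blk=3 s=1: L1-HIT | VC [11]
  [7] addr=0xc blk=3 s=1: L1-HIT | VC [11]
  [8] addr=0x2f blk=11 s=1: VC-HIT | VC [3]
  [9] addr=0x2e blk=11 s=1: L1-HIT | VC [3]
  [10] addr=0x2f blk=11 s=1: L1-HIT | VC [3]
  [11] addr=0x2f blk=11 s=1: L1-HIT | VC [3]
  [12] addr=0xe blk=3 s=1: VC-HIT | VC [11]
  [13] addr=0x14 blk=5 s=1: MISS | VC [11, 3]
  [14] addr=0xd blk=3 s=1: VC-HIT | VC [11, 5]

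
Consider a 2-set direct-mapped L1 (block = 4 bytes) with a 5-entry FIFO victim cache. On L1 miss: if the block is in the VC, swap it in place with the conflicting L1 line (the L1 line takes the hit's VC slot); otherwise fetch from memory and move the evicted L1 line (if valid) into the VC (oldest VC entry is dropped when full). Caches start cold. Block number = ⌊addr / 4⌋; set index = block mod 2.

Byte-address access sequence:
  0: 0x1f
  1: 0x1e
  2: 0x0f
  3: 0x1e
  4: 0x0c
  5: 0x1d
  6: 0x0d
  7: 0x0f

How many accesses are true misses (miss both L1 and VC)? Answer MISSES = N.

MISSES = 2

0: 0x1f (blk 7, set 1) → MISS  vc=[]
1: 0x1e (blk 7, set 1) → L1-HIT  vc=[]
2: 0xf (blk 3, set 1) → MISS  vc=[7]
3: 0x1e (blk 7, set 1) → VC-HIT  vc=[3]
4: 0xc (blk 3, set 1) → VC-HIT  vc=[7]
5: 0x1d (blk 7, set 1) → VC-HIT  vc=[3]
6: 0xd (blk 3, set 1) → VC-HIT  vc=[7]
7: 0xf (blk 3, set 1) → L1-HIT  vc=[7]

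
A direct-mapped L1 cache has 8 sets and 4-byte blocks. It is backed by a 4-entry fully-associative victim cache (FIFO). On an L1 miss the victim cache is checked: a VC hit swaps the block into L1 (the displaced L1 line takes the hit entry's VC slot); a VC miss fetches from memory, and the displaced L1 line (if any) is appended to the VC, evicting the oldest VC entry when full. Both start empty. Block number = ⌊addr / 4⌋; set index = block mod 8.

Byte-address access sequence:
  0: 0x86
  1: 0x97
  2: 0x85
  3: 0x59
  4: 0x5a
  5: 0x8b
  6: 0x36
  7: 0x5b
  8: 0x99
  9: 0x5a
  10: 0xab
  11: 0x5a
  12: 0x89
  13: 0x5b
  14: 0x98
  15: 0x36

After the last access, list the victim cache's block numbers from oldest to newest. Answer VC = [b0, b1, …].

  [0] addr=0x86 blk=33 s=1: MISS | VC []
  [1] addr=0x97 blk=37 s=5: MISS | VC []
  [2] addr=0x85 blk=33 s=1: L1-HIT | VC []
  [3] addr=0x59 blk=22 s=6: MISS | VC []
  [4] addr=0x5a blk=22 s=6: L1-HIT | VC []
  [5] addr=0x8b blk=34 s=2: MISS | VC []
  [6] addr=0x36 blk=13 s=5: MISS | VC [37]
  [7] addr=0x5b blk=22 s=6: L1-HIT | VC [37]
  [8] addr=0x99 blk=38 s=6: MISS | VC [37, 22]
  [9] addr=0x5a blk=22 s=6: VC-HIT | VC [37, 38]
  [10] addr=0xab blk=42 s=2: MISS | VC [37, 38, 34]
  [11] addr=0x5a blk=22 s=6: L1-HIT | VC [37, 38, 34]
  [12] addr=0x89 blk=34 s=2: VC-HIT | VC [37, 38, 42]
  [13] addr=0x5b blk=22 s=6: L1-HIT | VC [37, 38, 42]
  [14] addr=0x98 blk=38 s=6: VC-HIT | VC [37, 22, 42]
  [15] addr=0x36 blk=13 s=5: L1-HIT | VC [37, 22, 42]

VC = [37, 22, 42]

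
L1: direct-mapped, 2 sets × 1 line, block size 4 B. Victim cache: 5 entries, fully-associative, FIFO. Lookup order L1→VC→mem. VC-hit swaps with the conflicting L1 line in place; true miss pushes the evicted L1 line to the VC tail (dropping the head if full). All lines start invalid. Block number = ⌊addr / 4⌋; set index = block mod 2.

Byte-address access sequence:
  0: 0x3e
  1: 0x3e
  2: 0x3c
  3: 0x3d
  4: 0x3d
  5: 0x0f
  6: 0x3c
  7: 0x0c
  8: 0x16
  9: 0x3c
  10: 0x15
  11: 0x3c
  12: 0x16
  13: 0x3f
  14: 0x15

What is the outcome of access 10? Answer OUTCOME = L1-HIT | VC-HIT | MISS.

  [0] addr=0x3e blk=15 s=1: MISS | VC []
  [1] addr=0x3e blk=15 s=1: L1-HIT | VC []
  [2] addr=0x3c blk=15 s=1: L1-HIT | VC []
  [3] addr=0x3d blk=15 s=1: L1-HIT | VC []
  [4] addr=0x3d blk=15 s=1: L1-HIT | VC []
  [5] addr=0xf blk=3 s=1: MISS | VC [15]
  [6] addr=0x3c blk=15 s=1: VC-HIT | VC [3]
  [7] addr=0xc blk=3 s=1: VC-HIT | VC [15]
  [8] addr=0x16 blk=5 s=1: MISS | VC [15, 3]
  [9] addr=0x3c blk=15 s=1: VC-HIT | VC [5, 3]
  [10] addr=0x15 blk=5 s=1: VC-HIT | VC [15, 3]
  [11] addr=0x3c blk=15 s=1: VC-HIT | VC [5, 3]
  [12] addr=0x16 blk=5 s=1: VC-HIT | VC [15, 3]
  [13] addr=0x3f blk=15 s=1: VC-HIT | VC [5, 3]
  [14] addr=0x15 blk=5 s=1: VC-HIT | VC [15, 3]

OUTCOME = VC-HIT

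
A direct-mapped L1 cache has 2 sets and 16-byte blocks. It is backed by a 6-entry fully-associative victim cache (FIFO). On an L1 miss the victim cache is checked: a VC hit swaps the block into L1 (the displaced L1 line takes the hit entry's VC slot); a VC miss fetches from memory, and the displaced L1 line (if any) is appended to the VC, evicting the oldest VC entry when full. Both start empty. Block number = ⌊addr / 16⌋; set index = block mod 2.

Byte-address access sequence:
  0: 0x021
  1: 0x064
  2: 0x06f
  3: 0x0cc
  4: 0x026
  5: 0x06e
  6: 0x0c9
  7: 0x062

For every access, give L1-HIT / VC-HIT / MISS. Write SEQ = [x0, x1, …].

SEQ = [MISS, MISS, L1-HIT, MISS, VC-HIT, VC-HIT, VC-HIT, VC-HIT]

#0 0x21→b2/s0 MISS; vc=[]
#1 0x64→b6/s0 MISS; vc=[2]
#2 0x6f→b6/s0 L1-HIT; vc=[2]
#3 0xcc→b12/s0 MISS; vc=[2,6]
#4 0x26→b2/s0 VC-HIT; vc=[12,6]
#5 0x6e→b6/s0 VC-HIT; vc=[12,2]
#6 0xc9→b12/s0 VC-HIT; vc=[6,2]
#7 0x62→b6/s0 VC-HIT; vc=[12,2]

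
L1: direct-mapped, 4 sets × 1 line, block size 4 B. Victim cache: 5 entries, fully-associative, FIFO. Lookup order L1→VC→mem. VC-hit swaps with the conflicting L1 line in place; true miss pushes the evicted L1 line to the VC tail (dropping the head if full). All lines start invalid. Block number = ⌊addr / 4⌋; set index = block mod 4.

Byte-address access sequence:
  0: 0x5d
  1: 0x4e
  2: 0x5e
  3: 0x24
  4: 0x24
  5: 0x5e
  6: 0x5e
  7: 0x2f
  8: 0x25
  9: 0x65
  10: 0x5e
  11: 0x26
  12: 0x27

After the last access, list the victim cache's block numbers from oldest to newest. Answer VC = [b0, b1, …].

VC = [19, 11, 25]

0: 0x5d (blk 23, set 3) → MISS  vc=[]
1: 0x4e (blk 19, set 3) → MISS  vc=[23]
2: 0x5e (blk 23, set 3) → VC-HIT  vc=[19]
3: 0x24 (blk 9, set 1) → MISS  vc=[19]
4: 0x24 (blk 9, set 1) → L1-HIT  vc=[19]
5: 0x5e (blk 23, set 3) → L1-HIT  vc=[19]
6: 0x5e (blk 23, set 3) → L1-HIT  vc=[19]
7: 0x2f (blk 11, set 3) → MISS  vc=[19, 23]
8: 0x25 (blk 9, set 1) → L1-HIT  vc=[19, 23]
9: 0x65 (blk 25, set 1) → MISS  vc=[19, 23, 9]
10: 0x5e (blk 23, set 3) → VC-HIT  vc=[19, 11, 9]
11: 0x26 (blk 9, set 1) → VC-HIT  vc=[19, 11, 25]
12: 0x27 (blk 9, set 1) → L1-HIT  vc=[19, 11, 25]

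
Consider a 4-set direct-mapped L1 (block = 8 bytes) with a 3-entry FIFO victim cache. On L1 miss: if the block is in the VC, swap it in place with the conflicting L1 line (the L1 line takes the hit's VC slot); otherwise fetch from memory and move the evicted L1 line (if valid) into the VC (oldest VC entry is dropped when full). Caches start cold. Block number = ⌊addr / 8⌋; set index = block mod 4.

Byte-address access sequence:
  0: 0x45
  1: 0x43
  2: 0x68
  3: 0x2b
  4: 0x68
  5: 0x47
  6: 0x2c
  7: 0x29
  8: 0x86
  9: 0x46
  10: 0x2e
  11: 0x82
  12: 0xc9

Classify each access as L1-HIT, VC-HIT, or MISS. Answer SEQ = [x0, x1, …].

SEQ = [MISS, L1-HIT, MISS, MISS, VC-HIT, L1-HIT, VC-HIT, L1-HIT, MISS, VC-HIT, L1-HIT, VC-HIT, MISS]

  [0] addr=0x45 blk=8 s=0: MISS | VC []
  [1] addr=0x43 blk=8 s=0: L1-HIT | VC []
  [2] addr=0x68 blk=13 s=1: MISS | VC []
  [3] addr=0x2b blk=5 s=1: MISS | VC [13]
  [4] addr=0x68 blk=13 s=1: VC-HIT | VC [5]
  [5] addr=0x47 blk=8 s=0: L1-HIT | VC [5]
  [6] addr=0x2c blk=5 s=1: VC-HIT | VC [13]
  [7] addr=0x29 blk=5 s=1: L1-HIT | VC [13]
  [8] addr=0x86 blk=16 s=0: MISS | VC [13, 8]
  [9] addr=0x46 blk=8 s=0: VC-HIT | VC [13, 16]
  [10] addr=0x2e blk=5 s=1: L1-HIT | VC [13, 16]
  [11] addr=0x82 blk=16 s=0: VC-HIT | VC [13, 8]
  [12] addr=0xc9 blk=25 s=1: MISS | VC [13, 8, 5]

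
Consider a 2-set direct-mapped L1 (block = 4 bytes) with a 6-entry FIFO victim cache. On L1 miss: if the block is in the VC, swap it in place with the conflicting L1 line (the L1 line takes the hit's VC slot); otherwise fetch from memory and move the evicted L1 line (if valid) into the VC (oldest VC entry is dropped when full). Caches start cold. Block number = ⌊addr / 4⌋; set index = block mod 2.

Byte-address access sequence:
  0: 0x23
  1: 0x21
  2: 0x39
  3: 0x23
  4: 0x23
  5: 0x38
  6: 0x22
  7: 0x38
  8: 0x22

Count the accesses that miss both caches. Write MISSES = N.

#0 0x23→b8/s0 MISS; vc=[]
#1 0x21→b8/s0 L1-HIT; vc=[]
#2 0x39→b14/s0 MISS; vc=[8]
#3 0x23→b8/s0 VC-HIT; vc=[14]
#4 0x23→b8/s0 L1-HIT; vc=[14]
#5 0x38→b14/s0 VC-HIT; vc=[8]
#6 0x22→b8/s0 VC-HIT; vc=[14]
#7 0x38→b14/s0 VC-HIT; vc=[8]
#8 0x22→b8/s0 VC-HIT; vc=[14]

MISSES = 2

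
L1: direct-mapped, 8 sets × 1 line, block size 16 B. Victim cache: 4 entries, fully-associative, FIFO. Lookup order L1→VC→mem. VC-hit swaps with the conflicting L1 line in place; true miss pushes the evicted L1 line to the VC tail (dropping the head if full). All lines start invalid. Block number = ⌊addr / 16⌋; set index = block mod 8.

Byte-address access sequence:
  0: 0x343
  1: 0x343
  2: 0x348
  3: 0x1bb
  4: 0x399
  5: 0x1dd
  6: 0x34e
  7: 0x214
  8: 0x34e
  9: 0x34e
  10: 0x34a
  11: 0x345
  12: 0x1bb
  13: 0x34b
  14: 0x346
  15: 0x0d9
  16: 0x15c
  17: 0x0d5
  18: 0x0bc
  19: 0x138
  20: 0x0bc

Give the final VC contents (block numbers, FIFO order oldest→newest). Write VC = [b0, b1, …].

VC = [29, 21, 27, 19]

#0 0x343→b52/s4 MISS; vc=[]
#1 0x343→b52/s4 L1-HIT; vc=[]
#2 0x348→b52/s4 L1-HIT; vc=[]
#3 0x1bb→b27/s3 MISS; vc=[]
#4 0x399→b57/s1 MISS; vc=[]
#5 0x1dd→b29/s5 MISS; vc=[]
#6 0x34e→b52/s4 L1-HIT; vc=[]
#7 0x214→b33/s1 MISS; vc=[57]
#8 0x34e→b52/s4 L1-HIT; vc=[57]
#9 0x34e→b52/s4 L1-HIT; vc=[57]
#10 0x34a→b52/s4 L1-HIT; vc=[57]
#11 0x345→b52/s4 L1-HIT; vc=[57]
#12 0x1bb→b27/s3 L1-HIT; vc=[57]
#13 0x34b→b52/s4 L1-HIT; vc=[57]
#14 0x346→b52/s4 L1-HIT; vc=[57]
#15 0xd9→b13/s5 MISS; vc=[57,29]
#16 0x15c→b21/s5 MISS; vc=[57,29,13]
#17 0xd5→b13/s5 VC-HIT; vc=[57,29,21]
#18 0xbc→b11/s3 MISS; vc=[57,29,21,27]
#19 0x138→b19/s3 MISS; vc=[29,21,27,11]
#20 0xbc→b11/s3 VC-HIT; vc=[29,21,27,19]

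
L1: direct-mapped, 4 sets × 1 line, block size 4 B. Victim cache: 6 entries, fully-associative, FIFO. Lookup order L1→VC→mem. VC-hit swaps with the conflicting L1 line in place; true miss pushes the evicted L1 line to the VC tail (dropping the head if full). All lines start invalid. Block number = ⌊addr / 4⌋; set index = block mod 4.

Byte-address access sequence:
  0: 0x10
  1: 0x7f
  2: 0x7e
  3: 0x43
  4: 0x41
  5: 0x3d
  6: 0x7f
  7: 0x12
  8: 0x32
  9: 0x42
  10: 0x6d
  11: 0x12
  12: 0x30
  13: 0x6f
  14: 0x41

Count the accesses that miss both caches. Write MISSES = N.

MISSES = 6

0: 0x10 (blk 4, set 0) → MISS  vc=[]
1: 0x7f (blk 31, set 3) → MISS  vc=[]
2: 0x7e (blk 31, set 3) → L1-HIT  vc=[]
3: 0x43 (blk 16, set 0) → MISS  vc=[4]
4: 0x41 (blk 16, set 0) → L1-HIT  vc=[4]
5: 0x3d (blk 15, set 3) → MISS  vc=[4, 31]
6: 0x7f (blk 31, set 3) → VC-HIT  vc=[4, 15]
7: 0x12 (blk 4, set 0) → VC-HIT  vc=[16, 15]
8: 0x32 (blk 12, set 0) → MISS  vc=[16, 15, 4]
9: 0x42 (blk 16, set 0) → VC-HIT  vc=[12, 15, 4]
10: 0x6d (blk 27, set 3) → MISS  vc=[12, 15, 4, 31]
11: 0x12 (blk 4, set 0) → VC-HIT  vc=[12, 15, 16, 31]
12: 0x30 (blk 12, set 0) → VC-HIT  vc=[4, 15, 16, 31]
13: 0x6f (blk 27, set 3) → L1-HIT  vc=[4, 15, 16, 31]
14: 0x41 (blk 16, set 0) → VC-HIT  vc=[4, 15, 12, 31]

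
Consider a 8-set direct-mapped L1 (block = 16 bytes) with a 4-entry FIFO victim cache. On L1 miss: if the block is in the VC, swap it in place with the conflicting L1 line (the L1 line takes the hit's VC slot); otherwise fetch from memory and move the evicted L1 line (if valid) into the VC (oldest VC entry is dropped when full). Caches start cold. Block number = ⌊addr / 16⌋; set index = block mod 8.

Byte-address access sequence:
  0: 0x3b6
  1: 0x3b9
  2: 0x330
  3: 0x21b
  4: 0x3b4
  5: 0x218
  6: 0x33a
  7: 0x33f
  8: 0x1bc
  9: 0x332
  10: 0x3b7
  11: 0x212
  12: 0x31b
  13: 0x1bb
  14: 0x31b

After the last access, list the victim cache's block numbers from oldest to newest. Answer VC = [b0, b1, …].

VC = [51, 59, 33]

0: 0x3b6 (blk 59, set 3) → MISS  vc=[]
1: 0x3b9 (blk 59, set 3) → L1-HIT  vc=[]
2: 0x330 (blk 51, set 3) → MISS  vc=[59]
3: 0x21b (blk 33, set 1) → MISS  vc=[59]
4: 0x3b4 (blk 59, set 3) → VC-HIT  vc=[51]
5: 0x218 (blk 33, set 1) → L1-HIT  vc=[51]
6: 0x33a (blk 51, set 3) → VC-HIT  vc=[59]
7: 0x33f (blk 51, set 3) → L1-HIT  vc=[59]
8: 0x1bc (blk 27, set 3) → MISS  vc=[59, 51]
9: 0x332 (blk 51, set 3) → VC-HIT  vc=[59, 27]
10: 0x3b7 (blk 59, set 3) → VC-HIT  vc=[51, 27]
11: 0x212 (blk 33, set 1) → L1-HIT  vc=[51, 27]
12: 0x31b (blk 49, set 1) → MISS  vc=[51, 27, 33]
13: 0x1bb (blk 27, set 3) → VC-HIT  vc=[51, 59, 33]
14: 0x31b (blk 49, set 1) → L1-HIT  vc=[51, 59, 33]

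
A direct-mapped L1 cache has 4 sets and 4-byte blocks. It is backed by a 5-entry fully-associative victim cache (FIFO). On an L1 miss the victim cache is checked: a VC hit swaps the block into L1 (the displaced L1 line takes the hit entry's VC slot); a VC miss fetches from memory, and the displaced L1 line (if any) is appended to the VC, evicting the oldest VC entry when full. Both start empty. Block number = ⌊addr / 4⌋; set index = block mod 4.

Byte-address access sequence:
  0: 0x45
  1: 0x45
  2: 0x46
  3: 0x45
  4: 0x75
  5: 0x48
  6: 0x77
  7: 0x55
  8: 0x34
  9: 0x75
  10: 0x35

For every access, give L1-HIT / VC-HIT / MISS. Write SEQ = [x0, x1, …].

#0 0x45→b17/s1 MISS; vc=[]
#1 0x45→b17/s1 L1-HIT; vc=[]
#2 0x46→b17/s1 L1-HIT; vc=[]
#3 0x45→b17/s1 L1-HIT; vc=[]
#4 0x75→b29/s1 MISS; vc=[17]
#5 0x48→b18/s2 MISS; vc=[17]
#6 0x77→b29/s1 L1-HIT; vc=[17]
#7 0x55→b21/s1 MISS; vc=[17,29]
#8 0x34→b13/s1 MISS; vc=[17,29,21]
#9 0x75→b29/s1 VC-HIT; vc=[17,13,21]
#10 0x35→b13/s1 VC-HIT; vc=[17,29,21]

SEQ = [MISS, L1-HIT, L1-HIT, L1-HIT, MISS, MISS, L1-HIT, MISS, MISS, VC-HIT, VC-HIT]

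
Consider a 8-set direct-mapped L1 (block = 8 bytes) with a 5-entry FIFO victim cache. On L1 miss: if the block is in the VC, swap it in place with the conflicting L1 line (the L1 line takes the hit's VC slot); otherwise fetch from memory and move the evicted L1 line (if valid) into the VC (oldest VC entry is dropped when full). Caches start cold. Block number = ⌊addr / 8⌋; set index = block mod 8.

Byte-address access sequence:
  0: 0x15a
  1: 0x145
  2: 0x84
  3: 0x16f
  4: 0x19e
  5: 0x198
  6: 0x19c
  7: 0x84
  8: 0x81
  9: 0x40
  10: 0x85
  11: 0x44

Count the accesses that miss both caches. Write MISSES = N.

MISSES = 6

  [0] addr=0x15a blk=43 s=3: MISS | VC []
  [1] addr=0x145 blk=40 s=0: MISS | VC []
  [2] addr=0x84 blk=16 s=0: MISS | VC [40]
  [3] addr=0x16f blk=45 s=5: MISS | VC [40]
  [4] addr=0x19e blk=51 s=3: MISS | VC [40, 43]
  [5] addr=0x198 blk=51 s=3: L1-HIT | VC [40, 43]
  [6] addr=0x19c blk=51 s=3: L1-HIT | VC [40, 43]
  [7] addr=0x84 blk=16 s=0: L1-HIT | VC [40, 43]
  [8] addr=0x81 blk=16 s=0: L1-HIT | VC [40, 43]
  [9] addr=0x40 blk=8 s=0: MISS | VC [40, 43, 16]
  [10] addr=0x85 blk=16 s=0: VC-HIT | VC [40, 43, 8]
  [11] addr=0x44 blk=8 s=0: VC-HIT | VC [40, 43, 16]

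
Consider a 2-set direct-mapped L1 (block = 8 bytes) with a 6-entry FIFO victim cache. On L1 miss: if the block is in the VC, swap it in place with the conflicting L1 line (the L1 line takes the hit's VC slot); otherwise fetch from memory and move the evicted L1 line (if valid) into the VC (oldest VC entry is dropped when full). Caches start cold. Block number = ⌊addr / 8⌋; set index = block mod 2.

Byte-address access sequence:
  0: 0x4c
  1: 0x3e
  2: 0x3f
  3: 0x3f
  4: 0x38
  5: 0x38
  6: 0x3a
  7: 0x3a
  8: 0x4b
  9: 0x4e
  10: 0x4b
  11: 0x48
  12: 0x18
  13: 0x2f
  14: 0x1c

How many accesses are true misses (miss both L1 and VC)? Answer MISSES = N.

#0 0x4c→b9/s1 MISS; vc=[]
#1 0x3e→b7/s1 MISS; vc=[9]
#2 0x3f→b7/s1 L1-HIT; vc=[9]
#3 0x3f→b7/s1 L1-HIT; vc=[9]
#4 0x38→b7/s1 L1-HIT; vc=[9]
#5 0x38→b7/s1 L1-HIT; vc=[9]
#6 0x3a→b7/s1 L1-HIT; vc=[9]
#7 0x3a→b7/s1 L1-HIT; vc=[9]
#8 0x4b→b9/s1 VC-HIT; vc=[7]
#9 0x4e→b9/s1 L1-HIT; vc=[7]
#10 0x4b→b9/s1 L1-HIT; vc=[7]
#11 0x48→b9/s1 L1-HIT; vc=[7]
#12 0x18→b3/s1 MISS; vc=[7,9]
#13 0x2f→b5/s1 MISS; vc=[7,9,3]
#14 0x1c→b3/s1 VC-HIT; vc=[7,9,5]

MISSES = 4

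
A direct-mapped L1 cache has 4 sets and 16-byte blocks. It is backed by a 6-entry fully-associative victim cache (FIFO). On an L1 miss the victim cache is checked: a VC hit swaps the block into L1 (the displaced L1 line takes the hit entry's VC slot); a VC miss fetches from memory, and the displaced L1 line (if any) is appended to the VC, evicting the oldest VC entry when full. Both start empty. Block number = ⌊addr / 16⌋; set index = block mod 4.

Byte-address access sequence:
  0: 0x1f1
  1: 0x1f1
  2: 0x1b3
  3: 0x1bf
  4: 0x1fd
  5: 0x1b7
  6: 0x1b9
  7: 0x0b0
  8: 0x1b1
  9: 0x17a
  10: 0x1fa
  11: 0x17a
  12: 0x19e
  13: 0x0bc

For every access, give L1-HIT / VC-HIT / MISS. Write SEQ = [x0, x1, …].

#0 0x1f1→b31/s3 MISS; vc=[]
#1 0x1f1→b31/s3 L1-HIT; vc=[]
#2 0x1b3→b27/s3 MISS; vc=[31]
#3 0x1bf→b27/s3 L1-HIT; vc=[31]
#4 0x1fd→b31/s3 VC-HIT; vc=[27]
#5 0x1b7→b27/s3 VC-HIT; vc=[31]
#6 0x1b9→b27/s3 L1-HIT; vc=[31]
#7 0xb0→b11/s3 MISS; vc=[31,27]
#8 0x1b1→b27/s3 VC-HIT; vc=[31,11]
#9 0x17a→b23/s3 MISS; vc=[31,11,27]
#10 0x1fa→b31/s3 VC-HIT; vc=[23,11,27]
#11 0x17a→b23/s3 VC-HIT; vc=[31,11,27]
#12 0x19e→b25/s1 MISS; vc=[31,11,27]
#13 0xbc→b11/s3 VC-HIT; vc=[31,23,27]

SEQ = [MISS, L1-HIT, MISS, L1-HIT, VC-HIT, VC-HIT, L1-HIT, MISS, VC-HIT, MISS, VC-HIT, VC-HIT, MISS, VC-HIT]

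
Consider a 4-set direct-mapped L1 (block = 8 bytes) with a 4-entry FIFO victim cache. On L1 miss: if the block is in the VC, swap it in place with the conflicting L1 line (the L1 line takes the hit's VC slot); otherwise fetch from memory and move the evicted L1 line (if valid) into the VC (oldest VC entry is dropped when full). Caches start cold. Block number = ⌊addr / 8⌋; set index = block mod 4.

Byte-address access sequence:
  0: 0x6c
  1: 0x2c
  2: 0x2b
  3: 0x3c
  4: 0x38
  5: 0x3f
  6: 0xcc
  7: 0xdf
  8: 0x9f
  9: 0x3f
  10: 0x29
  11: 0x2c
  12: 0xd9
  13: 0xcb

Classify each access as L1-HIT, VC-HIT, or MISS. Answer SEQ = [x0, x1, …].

#0 0x6c→b13/s1 MISS; vc=[]
#1 0x2c→b5/s1 MISS; vc=[13]
#2 0x2b→b5/s1 L1-HIT; vc=[13]
#3 0x3c→b7/s3 MISS; vc=[13]
#4 0x38→b7/s3 L1-HIT; vc=[13]
#5 0x3f→b7/s3 L1-HIT; vc=[13]
#6 0xcc→b25/s1 MISS; vc=[13,5]
#7 0xdf→b27/s3 MISS; vc=[13,5,7]
#8 0x9f→b19/s3 MISS; vc=[13,5,7,27]
#9 0x3f→b7/s3 VC-HIT; vc=[13,5,19,27]
#10 0x29→b5/s1 VC-HIT; vc=[13,25,19,27]
#11 0x2c→b5/s1 L1-HIT; vc=[13,25,19,27]
#12 0xd9→b27/s3 VC-HIT; vc=[13,25,19,7]
#13 0xcb→b25/s1 VC-HIT; vc=[13,5,19,7]

SEQ = [MISS, MISS, L1-HIT, MISS, L1-HIT, L1-HIT, MISS, MISS, MISS, VC-HIT, VC-HIT, L1-HIT, VC-HIT, VC-HIT]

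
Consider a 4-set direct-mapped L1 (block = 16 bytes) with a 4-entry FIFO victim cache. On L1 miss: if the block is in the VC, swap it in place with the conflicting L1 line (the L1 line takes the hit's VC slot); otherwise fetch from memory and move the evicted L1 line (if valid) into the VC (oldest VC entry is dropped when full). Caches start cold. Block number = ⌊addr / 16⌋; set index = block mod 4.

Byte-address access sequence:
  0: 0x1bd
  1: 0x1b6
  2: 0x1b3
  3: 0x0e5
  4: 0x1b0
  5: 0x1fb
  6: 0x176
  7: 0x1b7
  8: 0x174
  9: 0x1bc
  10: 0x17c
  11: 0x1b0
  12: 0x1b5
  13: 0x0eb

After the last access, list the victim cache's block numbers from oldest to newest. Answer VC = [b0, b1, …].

  [0] addr=0x1bd blk=27 s=3: MISS | VC []
  [1] addr=0x1b6 blk=27 s=3: L1-HIT | VC []
  [2] addr=0x1b3 blk=27 s=3: L1-HIT | VC []
  [3] addr=0xe5 blk=14 s=2: MISS | VC []
  [4] addr=0x1b0 blk=27 s=3: L1-HIT | VC []
  [5] addr=0x1fb blk=31 s=3: MISS | VC [27]
  [6] addr=0x176 blk=23 s=3: MISS | VC [27, 31]
  [7] addr=0x1b7 blk=27 s=3: VC-HIT | VC [23, 31]
  [8] addr=0x174 blk=23 s=3: VC-HIT | VC [27, 31]
  [9] addr=0x1bc blk=27 s=3: VC-HIT | VC [23, 31]
  [10] addr=0x17c blk=23 s=3: VC-HIT | VC [27, 31]
  [11] addr=0x1b0 blk=27 s=3: VC-HIT | VC [23, 31]
  [12] addr=0x1b5 blk=27 s=3: L1-HIT | VC [23, 31]
  [13] addr=0xeb blk=14 s=2: L1-HIT | VC [23, 31]

VC = [23, 31]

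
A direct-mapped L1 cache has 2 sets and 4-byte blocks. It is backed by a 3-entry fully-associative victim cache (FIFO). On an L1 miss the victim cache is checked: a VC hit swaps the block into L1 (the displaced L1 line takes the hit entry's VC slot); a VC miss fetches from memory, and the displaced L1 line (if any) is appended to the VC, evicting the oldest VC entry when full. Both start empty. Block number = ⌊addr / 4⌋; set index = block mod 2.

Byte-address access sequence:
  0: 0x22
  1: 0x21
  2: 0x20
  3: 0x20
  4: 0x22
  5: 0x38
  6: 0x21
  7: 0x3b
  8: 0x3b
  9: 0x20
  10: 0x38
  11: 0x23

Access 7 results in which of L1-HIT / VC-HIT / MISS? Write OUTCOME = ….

  [0] addr=0x22 blk=8 s=0: MISS | VC []
  [1] addr=0x21 blk=8 s=0: L1-HIT | VC []
  [2] addr=0x20 blk=8 s=0: L1-HIT | VC []
  [3] addr=0x20 blk=8 s=0: L1-HIT | VC []
  [4] addr=0x22 blk=8 s=0: L1-HIT | VC []
  [5] addr=0x38 blk=14 s=0: MISS | VC [8]
  [6] addr=0x21 blk=8 s=0: VC-HIT | VC [14]
  [7] addr=0x3b blk=14 s=0: VC-HIT | VC [8]
  [8] addr=0x3b blk=14 s=0: L1-HIT | VC [8]
  [9] addr=0x20 blk=8 s=0: VC-HIT | VC [14]
  [10] addr=0x38 blk=14 s=0: VC-HIT | VC [8]
  [11] addr=0x23 blk=8 s=0: VC-HIT | VC [14]

OUTCOME = VC-HIT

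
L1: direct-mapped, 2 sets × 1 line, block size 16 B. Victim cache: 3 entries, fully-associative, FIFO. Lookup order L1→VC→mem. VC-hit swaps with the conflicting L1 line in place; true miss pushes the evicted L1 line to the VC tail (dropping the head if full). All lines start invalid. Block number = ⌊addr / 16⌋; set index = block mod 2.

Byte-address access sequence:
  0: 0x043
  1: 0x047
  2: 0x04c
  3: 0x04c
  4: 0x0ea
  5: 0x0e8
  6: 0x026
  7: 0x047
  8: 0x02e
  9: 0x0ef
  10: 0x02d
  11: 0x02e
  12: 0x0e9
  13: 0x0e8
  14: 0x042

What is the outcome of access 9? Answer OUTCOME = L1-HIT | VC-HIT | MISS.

0: 0x43 (blk 4, set 0) → MISS  vc=[]
1: 0x47 (blk 4, set 0) → L1-HIT  vc=[]
2: 0x4c (blk 4, set 0) → L1-HIT  vc=[]
3: 0x4c (blk 4, set 0) → L1-HIT  vc=[]
4: 0xea (blk 14, set 0) → MISS  vc=[4]
5: 0xe8 (blk 14, set 0) → L1-HIT  vc=[4]
6: 0x26 (blk 2, set 0) → MISS  vc=[4, 14]
7: 0x47 (blk 4, set 0) → VC-HIT  vc=[2, 14]
8: 0x2e (blk 2, set 0) → VC-HIT  vc=[4, 14]
9: 0xef (blk 14, set 0) → VC-HIT  vc=[4, 2]
10: 0x2d (blk 2, set 0) → VC-HIT  vc=[4, 14]
11: 0x2e (blk 2, set 0) → L1-HIT  vc=[4, 14]
12: 0xe9 (blk 14, set 0) → VC-HIT  vc=[4, 2]
13: 0xe8 (blk 14, set 0) → L1-HIT  vc=[4, 2]
14: 0x42 (blk 4, set 0) → VC-HIT  vc=[14, 2]

OUTCOME = VC-HIT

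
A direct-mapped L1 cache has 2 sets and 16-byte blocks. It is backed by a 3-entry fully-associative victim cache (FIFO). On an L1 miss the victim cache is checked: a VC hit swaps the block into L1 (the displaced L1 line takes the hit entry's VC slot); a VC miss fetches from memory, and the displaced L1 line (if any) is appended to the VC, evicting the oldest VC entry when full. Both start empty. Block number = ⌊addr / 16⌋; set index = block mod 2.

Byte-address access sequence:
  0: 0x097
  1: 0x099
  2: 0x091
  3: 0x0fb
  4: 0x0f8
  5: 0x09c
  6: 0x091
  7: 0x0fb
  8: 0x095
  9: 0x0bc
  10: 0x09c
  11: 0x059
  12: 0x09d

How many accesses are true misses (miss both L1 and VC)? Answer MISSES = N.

0: 0x97 (blk 9, set 1) → MISS  vc=[]
1: 0x99 (blk 9, set 1) → L1-HIT  vc=[]
2: 0x91 (blk 9, set 1) → L1-HIT  vc=[]
3: 0xfb (blk 15, set 1) → MISS  vc=[9]
4: 0xf8 (blk 15, set 1) → L1-HIT  vc=[9]
5: 0x9c (blk 9, set 1) → VC-HIT  vc=[15]
6: 0x91 (blk 9, set 1) → L1-HIT  vc=[15]
7: 0xfb (blk 15, set 1) → VC-HIT  vc=[9]
8: 0x95 (blk 9, set 1) → VC-HIT  vc=[15]
9: 0xbc (blk 11, set 1) → MISS  vc=[15, 9]
10: 0x9c (blk 9, set 1) → VC-HIT  vc=[15, 11]
11: 0x59 (blk 5, set 1) → MISS  vc=[15, 11, 9]
12: 0x9d (blk 9, set 1) → VC-HIT  vc=[15, 11, 5]

MISSES = 4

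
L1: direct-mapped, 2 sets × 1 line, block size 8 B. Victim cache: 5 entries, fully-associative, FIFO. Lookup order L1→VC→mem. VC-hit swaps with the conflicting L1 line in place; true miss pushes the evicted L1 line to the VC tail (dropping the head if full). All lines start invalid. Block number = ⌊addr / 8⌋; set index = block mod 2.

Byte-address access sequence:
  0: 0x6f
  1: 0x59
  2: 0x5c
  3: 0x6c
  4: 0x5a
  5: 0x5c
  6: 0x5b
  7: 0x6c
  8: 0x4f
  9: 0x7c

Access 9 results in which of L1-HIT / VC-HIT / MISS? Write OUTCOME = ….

OUTCOME = MISS

  [0] addr=0x6f blk=13 s=1: MISS | VC []
  [1] addr=0x59 blk=11 s=1: MISS | VC [13]
  [2] addr=0x5c blk=11 s=1: L1-HIT | VC [13]
  [3] addr=0x6c blk=13 s=1: VC-HIT | VC [11]
  [4] addr=0x5a blk=11 s=1: VC-HIT | VC [13]
  [5] addr=0x5c blk=11 s=1: L1-HIT | VC [13]
  [6] addr=0x5b blk=11 s=1: L1-HIT | VC [13]
  [7] addr=0x6c blk=13 s=1: VC-HIT | VC [11]
  [8] addr=0x4f blk=9 s=1: MISS | VC [11, 13]
  [9] addr=0x7c blk=15 s=1: MISS | VC [11, 13, 9]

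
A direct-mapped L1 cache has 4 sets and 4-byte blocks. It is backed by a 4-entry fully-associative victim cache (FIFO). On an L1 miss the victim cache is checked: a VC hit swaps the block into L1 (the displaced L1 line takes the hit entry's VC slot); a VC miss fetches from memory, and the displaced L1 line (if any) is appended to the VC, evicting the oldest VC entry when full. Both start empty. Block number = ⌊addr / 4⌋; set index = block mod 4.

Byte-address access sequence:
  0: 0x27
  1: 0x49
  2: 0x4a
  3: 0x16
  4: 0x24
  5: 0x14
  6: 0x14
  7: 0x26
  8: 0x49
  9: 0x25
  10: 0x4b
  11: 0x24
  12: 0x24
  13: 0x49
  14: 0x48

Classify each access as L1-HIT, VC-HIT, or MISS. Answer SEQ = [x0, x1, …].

  [0] addr=0x27 blk=9 s=1: MISS | VC []
  [1] addr=0x49 blk=18 s=2: MISS | VC []
  [2] addr=0x4a blk=18 s=2: L1-HIT | VC []
  [3] addr=0x16 blk=5 s=1: MISS | VC [9]
  [4] addr=0x24 blk=9 s=1: VC-HIT | VC [5]
  [5] addr=0x14 blk=5 s=1: VC-HIT | VC [9]
  [6] addr=0x14 blk=5 s=1: L1-HIT | VC [9]
  [7] addr=0x26 blk=9 s=1: VC-HIT | VC [5]
  [8] addr=0x49 blk=18 s=2: L1-HIT | VC [5]
  [9] addr=0x25 blk=9 s=1: L1-HIT | VC [5]
  [10] addr=0x4b blk=18 s=2: L1-HIT | VC [5]
  [11] addr=0x24 blk=9 s=1: L1-HIT | VC [5]
  [12] addr=0x24 blk=9 s=1: L1-HIT | VC [5]
  [13] addr=0x49 blk=18 s=2: L1-HIT | VC [5]
  [14] addr=0x48 blk=18 s=2: L1-HIT | VC [5]

SEQ = [MISS, MISS, L1-HIT, MISS, VC-HIT, VC-HIT, L1-HIT, VC-HIT, L1-HIT, L1-HIT, L1-HIT, L1-HIT, L1-HIT, L1-HIT, L1-HIT]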